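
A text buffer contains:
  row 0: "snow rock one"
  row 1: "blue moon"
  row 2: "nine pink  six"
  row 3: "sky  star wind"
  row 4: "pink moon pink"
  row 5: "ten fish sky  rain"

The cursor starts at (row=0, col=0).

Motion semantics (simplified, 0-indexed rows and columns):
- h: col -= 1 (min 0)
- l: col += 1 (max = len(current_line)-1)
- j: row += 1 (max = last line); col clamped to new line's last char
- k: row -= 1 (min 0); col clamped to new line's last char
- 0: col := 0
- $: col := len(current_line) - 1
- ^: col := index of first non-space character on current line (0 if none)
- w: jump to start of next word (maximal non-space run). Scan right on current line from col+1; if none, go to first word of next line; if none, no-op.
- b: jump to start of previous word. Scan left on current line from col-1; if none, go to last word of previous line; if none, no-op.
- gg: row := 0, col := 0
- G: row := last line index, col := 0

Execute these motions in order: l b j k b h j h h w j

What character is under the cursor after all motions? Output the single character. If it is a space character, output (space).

Answer: p

Derivation:
After 1 (l): row=0 col=1 char='n'
After 2 (b): row=0 col=0 char='s'
After 3 (j): row=1 col=0 char='b'
After 4 (k): row=0 col=0 char='s'
After 5 (b): row=0 col=0 char='s'
After 6 (h): row=0 col=0 char='s'
After 7 (j): row=1 col=0 char='b'
After 8 (h): row=1 col=0 char='b'
After 9 (h): row=1 col=0 char='b'
After 10 (w): row=1 col=5 char='m'
After 11 (j): row=2 col=5 char='p'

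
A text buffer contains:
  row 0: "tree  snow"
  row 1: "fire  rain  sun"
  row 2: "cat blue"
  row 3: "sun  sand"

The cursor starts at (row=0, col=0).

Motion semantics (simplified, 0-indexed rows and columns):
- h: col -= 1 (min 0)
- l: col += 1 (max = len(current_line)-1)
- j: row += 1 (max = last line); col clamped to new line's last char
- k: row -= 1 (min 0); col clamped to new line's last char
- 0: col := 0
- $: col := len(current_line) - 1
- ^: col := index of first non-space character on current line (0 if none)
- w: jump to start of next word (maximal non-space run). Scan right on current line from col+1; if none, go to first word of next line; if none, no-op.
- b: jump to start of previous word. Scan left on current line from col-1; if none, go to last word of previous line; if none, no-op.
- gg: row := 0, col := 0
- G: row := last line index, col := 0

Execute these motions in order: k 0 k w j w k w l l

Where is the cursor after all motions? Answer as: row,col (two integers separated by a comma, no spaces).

After 1 (k): row=0 col=0 char='t'
After 2 (0): row=0 col=0 char='t'
After 3 (k): row=0 col=0 char='t'
After 4 (w): row=0 col=6 char='s'
After 5 (j): row=1 col=6 char='r'
After 6 (w): row=1 col=12 char='s'
After 7 (k): row=0 col=9 char='w'
After 8 (w): row=1 col=0 char='f'
After 9 (l): row=1 col=1 char='i'
After 10 (l): row=1 col=2 char='r'

Answer: 1,2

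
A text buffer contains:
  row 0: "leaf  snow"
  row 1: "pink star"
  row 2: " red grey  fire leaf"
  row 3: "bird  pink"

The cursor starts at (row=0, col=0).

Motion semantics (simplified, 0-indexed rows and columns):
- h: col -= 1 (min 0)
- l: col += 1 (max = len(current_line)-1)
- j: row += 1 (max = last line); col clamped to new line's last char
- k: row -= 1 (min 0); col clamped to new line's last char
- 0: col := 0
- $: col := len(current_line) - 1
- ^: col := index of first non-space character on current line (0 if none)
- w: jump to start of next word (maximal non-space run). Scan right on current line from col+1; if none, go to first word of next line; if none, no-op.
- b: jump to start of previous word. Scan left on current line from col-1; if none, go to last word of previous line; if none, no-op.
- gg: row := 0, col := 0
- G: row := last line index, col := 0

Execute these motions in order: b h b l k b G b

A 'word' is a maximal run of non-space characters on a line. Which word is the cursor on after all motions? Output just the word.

Answer: leaf

Derivation:
After 1 (b): row=0 col=0 char='l'
After 2 (h): row=0 col=0 char='l'
After 3 (b): row=0 col=0 char='l'
After 4 (l): row=0 col=1 char='e'
After 5 (k): row=0 col=1 char='e'
After 6 (b): row=0 col=0 char='l'
After 7 (G): row=3 col=0 char='b'
After 8 (b): row=2 col=16 char='l'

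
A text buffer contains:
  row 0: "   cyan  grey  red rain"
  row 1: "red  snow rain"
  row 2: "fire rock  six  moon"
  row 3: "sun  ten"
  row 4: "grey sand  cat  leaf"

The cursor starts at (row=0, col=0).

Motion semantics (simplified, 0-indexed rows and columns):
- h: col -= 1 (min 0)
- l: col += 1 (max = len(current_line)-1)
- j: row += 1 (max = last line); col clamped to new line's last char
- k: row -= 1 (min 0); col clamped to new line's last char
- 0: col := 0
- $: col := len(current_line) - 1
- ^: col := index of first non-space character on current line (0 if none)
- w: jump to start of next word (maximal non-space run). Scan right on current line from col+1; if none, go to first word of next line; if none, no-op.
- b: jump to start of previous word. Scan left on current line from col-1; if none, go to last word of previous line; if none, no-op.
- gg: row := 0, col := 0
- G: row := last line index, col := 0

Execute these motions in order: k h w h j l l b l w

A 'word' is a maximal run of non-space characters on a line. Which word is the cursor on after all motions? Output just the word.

Answer: snow

Derivation:
After 1 (k): row=0 col=0 char='_'
After 2 (h): row=0 col=0 char='_'
After 3 (w): row=0 col=3 char='c'
After 4 (h): row=0 col=2 char='_'
After 5 (j): row=1 col=2 char='d'
After 6 (l): row=1 col=3 char='_'
After 7 (l): row=1 col=4 char='_'
After 8 (b): row=1 col=0 char='r'
After 9 (l): row=1 col=1 char='e'
After 10 (w): row=1 col=5 char='s'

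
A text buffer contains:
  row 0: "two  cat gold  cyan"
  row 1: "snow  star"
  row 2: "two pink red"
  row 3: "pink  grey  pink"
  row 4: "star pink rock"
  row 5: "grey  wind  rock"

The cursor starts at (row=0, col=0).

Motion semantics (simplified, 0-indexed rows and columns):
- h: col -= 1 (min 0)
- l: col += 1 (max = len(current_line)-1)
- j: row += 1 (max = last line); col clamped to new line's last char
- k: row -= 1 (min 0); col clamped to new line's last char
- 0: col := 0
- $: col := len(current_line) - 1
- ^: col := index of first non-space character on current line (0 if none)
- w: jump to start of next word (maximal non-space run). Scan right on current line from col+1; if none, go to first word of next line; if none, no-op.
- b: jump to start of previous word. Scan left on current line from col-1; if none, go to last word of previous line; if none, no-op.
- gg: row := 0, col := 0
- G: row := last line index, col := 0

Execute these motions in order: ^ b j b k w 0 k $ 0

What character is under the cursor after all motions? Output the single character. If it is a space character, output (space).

After 1 (^): row=0 col=0 char='t'
After 2 (b): row=0 col=0 char='t'
After 3 (j): row=1 col=0 char='s'
After 4 (b): row=0 col=15 char='c'
After 5 (k): row=0 col=15 char='c'
After 6 (w): row=1 col=0 char='s'
After 7 (0): row=1 col=0 char='s'
After 8 (k): row=0 col=0 char='t'
After 9 ($): row=0 col=18 char='n'
After 10 (0): row=0 col=0 char='t'

Answer: t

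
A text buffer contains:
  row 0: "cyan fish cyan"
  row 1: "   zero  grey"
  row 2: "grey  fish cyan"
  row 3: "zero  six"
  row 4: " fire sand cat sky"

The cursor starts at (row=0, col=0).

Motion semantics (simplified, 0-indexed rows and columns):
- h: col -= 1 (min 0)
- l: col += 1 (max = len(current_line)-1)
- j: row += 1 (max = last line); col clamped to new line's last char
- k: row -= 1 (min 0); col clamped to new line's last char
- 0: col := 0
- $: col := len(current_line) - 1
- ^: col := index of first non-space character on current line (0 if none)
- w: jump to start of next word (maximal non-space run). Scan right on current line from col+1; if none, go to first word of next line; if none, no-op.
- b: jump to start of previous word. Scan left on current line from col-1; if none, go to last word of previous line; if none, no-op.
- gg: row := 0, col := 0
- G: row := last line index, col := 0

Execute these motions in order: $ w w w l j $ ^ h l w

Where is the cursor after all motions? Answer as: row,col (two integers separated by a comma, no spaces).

After 1 ($): row=0 col=13 char='n'
After 2 (w): row=1 col=3 char='z'
After 3 (w): row=1 col=9 char='g'
After 4 (w): row=2 col=0 char='g'
After 5 (l): row=2 col=1 char='r'
After 6 (j): row=3 col=1 char='e'
After 7 ($): row=3 col=8 char='x'
After 8 (^): row=3 col=0 char='z'
After 9 (h): row=3 col=0 char='z'
After 10 (l): row=3 col=1 char='e'
After 11 (w): row=3 col=6 char='s'

Answer: 3,6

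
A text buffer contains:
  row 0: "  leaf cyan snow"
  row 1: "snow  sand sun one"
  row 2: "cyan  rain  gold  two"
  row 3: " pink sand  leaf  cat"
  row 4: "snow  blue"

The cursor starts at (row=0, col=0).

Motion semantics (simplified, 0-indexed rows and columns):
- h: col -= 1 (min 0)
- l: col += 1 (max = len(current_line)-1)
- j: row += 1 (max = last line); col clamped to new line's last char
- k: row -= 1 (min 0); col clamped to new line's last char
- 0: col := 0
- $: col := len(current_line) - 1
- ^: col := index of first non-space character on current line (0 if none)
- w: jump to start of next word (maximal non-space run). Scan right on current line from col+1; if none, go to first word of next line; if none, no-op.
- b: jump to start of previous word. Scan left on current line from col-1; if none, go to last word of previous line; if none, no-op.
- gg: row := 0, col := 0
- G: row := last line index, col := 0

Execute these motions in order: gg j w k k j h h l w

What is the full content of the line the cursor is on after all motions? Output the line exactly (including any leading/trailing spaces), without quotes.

After 1 (gg): row=0 col=0 char='_'
After 2 (j): row=1 col=0 char='s'
After 3 (w): row=1 col=6 char='s'
After 4 (k): row=0 col=6 char='_'
After 5 (k): row=0 col=6 char='_'
After 6 (j): row=1 col=6 char='s'
After 7 (h): row=1 col=5 char='_'
After 8 (h): row=1 col=4 char='_'
After 9 (l): row=1 col=5 char='_'
After 10 (w): row=1 col=6 char='s'

Answer: snow  sand sun one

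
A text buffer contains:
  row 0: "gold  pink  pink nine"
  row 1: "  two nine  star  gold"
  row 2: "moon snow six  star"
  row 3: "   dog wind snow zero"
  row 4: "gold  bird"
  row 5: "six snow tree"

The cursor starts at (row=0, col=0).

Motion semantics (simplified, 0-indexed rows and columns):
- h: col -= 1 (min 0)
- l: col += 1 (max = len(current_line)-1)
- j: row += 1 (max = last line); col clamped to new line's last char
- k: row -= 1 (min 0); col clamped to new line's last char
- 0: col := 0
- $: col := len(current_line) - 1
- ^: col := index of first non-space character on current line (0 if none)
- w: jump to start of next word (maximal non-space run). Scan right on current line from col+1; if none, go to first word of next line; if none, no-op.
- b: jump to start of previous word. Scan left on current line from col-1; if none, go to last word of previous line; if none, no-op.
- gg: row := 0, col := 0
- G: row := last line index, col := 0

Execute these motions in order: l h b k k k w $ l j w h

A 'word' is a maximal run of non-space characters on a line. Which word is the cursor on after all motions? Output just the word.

After 1 (l): row=0 col=1 char='o'
After 2 (h): row=0 col=0 char='g'
After 3 (b): row=0 col=0 char='g'
After 4 (k): row=0 col=0 char='g'
After 5 (k): row=0 col=0 char='g'
After 6 (k): row=0 col=0 char='g'
After 7 (w): row=0 col=6 char='p'
After 8 ($): row=0 col=20 char='e'
After 9 (l): row=0 col=20 char='e'
After 10 (j): row=1 col=20 char='l'
After 11 (w): row=2 col=0 char='m'
After 12 (h): row=2 col=0 char='m'

Answer: moon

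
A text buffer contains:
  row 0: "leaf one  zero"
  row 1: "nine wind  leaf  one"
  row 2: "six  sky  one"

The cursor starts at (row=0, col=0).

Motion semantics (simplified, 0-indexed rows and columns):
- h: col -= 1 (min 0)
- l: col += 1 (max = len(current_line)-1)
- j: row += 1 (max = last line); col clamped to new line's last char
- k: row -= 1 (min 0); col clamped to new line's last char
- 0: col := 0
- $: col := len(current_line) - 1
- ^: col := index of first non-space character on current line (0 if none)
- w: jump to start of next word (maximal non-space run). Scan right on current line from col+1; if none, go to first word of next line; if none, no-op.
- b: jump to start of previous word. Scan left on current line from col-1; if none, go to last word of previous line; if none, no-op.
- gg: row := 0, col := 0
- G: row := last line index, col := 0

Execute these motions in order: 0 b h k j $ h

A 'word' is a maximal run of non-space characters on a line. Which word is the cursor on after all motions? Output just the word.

Answer: one

Derivation:
After 1 (0): row=0 col=0 char='l'
After 2 (b): row=0 col=0 char='l'
After 3 (h): row=0 col=0 char='l'
After 4 (k): row=0 col=0 char='l'
After 5 (j): row=1 col=0 char='n'
After 6 ($): row=1 col=19 char='e'
After 7 (h): row=1 col=18 char='n'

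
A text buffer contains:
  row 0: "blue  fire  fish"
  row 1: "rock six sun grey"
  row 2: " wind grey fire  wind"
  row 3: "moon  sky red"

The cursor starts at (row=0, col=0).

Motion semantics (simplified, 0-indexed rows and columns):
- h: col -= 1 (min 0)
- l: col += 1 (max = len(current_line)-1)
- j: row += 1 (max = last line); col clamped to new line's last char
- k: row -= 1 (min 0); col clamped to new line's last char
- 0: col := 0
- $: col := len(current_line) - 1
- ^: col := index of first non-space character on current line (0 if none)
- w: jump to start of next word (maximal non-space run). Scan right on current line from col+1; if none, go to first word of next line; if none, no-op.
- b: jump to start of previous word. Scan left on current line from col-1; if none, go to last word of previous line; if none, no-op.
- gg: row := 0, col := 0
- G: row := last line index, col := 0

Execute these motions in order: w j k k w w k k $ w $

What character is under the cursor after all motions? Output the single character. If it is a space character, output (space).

After 1 (w): row=0 col=6 char='f'
After 2 (j): row=1 col=6 char='i'
After 3 (k): row=0 col=6 char='f'
After 4 (k): row=0 col=6 char='f'
After 5 (w): row=0 col=12 char='f'
After 6 (w): row=1 col=0 char='r'
After 7 (k): row=0 col=0 char='b'
After 8 (k): row=0 col=0 char='b'
After 9 ($): row=0 col=15 char='h'
After 10 (w): row=1 col=0 char='r'
After 11 ($): row=1 col=16 char='y'

Answer: y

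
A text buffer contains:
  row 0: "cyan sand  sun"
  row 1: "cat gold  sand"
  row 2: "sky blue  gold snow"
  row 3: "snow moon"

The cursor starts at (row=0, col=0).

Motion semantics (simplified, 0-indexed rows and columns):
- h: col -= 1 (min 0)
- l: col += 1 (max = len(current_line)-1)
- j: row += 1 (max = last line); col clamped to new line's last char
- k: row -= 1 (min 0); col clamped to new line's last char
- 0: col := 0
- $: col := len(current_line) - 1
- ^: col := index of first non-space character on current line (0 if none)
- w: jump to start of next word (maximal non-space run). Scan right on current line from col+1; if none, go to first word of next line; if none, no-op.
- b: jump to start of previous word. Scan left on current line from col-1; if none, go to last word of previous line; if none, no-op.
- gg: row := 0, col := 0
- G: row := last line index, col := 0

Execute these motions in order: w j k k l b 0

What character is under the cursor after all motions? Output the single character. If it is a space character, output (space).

After 1 (w): row=0 col=5 char='s'
After 2 (j): row=1 col=5 char='o'
After 3 (k): row=0 col=5 char='s'
After 4 (k): row=0 col=5 char='s'
After 5 (l): row=0 col=6 char='a'
After 6 (b): row=0 col=5 char='s'
After 7 (0): row=0 col=0 char='c'

Answer: c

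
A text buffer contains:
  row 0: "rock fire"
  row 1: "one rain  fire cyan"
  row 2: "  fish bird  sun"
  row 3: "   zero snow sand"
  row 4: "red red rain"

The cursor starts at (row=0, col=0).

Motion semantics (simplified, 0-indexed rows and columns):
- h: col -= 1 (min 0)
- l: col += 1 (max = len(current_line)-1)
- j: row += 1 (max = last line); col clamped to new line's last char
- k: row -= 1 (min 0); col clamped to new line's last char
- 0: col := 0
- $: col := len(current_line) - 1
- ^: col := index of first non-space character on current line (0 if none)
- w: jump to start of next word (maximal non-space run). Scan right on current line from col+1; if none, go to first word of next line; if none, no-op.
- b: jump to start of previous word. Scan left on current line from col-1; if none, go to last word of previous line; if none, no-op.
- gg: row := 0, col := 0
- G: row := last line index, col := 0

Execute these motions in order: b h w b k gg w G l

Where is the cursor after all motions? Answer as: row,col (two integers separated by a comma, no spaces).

Answer: 4,1

Derivation:
After 1 (b): row=0 col=0 char='r'
After 2 (h): row=0 col=0 char='r'
After 3 (w): row=0 col=5 char='f'
After 4 (b): row=0 col=0 char='r'
After 5 (k): row=0 col=0 char='r'
After 6 (gg): row=0 col=0 char='r'
After 7 (w): row=0 col=5 char='f'
After 8 (G): row=4 col=0 char='r'
After 9 (l): row=4 col=1 char='e'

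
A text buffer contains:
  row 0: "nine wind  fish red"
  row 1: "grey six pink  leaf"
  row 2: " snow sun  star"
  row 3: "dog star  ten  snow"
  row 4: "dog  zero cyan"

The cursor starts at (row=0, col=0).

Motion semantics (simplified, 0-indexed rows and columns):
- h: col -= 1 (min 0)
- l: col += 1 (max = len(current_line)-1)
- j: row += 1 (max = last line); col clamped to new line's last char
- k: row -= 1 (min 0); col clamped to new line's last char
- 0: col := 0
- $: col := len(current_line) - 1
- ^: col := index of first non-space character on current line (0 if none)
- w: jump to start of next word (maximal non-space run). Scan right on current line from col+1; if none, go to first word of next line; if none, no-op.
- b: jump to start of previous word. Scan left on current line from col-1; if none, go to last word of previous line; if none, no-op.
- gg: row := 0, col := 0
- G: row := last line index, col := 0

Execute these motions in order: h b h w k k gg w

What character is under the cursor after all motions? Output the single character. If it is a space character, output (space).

Answer: w

Derivation:
After 1 (h): row=0 col=0 char='n'
After 2 (b): row=0 col=0 char='n'
After 3 (h): row=0 col=0 char='n'
After 4 (w): row=0 col=5 char='w'
After 5 (k): row=0 col=5 char='w'
After 6 (k): row=0 col=5 char='w'
After 7 (gg): row=0 col=0 char='n'
After 8 (w): row=0 col=5 char='w'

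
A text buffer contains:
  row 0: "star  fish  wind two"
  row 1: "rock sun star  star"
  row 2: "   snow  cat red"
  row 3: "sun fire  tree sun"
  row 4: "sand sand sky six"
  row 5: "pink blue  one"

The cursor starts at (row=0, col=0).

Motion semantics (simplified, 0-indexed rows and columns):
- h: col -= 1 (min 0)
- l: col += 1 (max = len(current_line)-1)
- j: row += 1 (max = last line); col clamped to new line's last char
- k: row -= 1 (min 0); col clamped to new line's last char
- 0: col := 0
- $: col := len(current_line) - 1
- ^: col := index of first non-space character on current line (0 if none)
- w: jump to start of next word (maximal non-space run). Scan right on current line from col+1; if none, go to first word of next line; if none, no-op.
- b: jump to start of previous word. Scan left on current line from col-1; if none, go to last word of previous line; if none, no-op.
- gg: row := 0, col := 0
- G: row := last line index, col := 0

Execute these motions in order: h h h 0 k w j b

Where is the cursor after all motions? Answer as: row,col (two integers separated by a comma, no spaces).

Answer: 1,5

Derivation:
After 1 (h): row=0 col=0 char='s'
After 2 (h): row=0 col=0 char='s'
After 3 (h): row=0 col=0 char='s'
After 4 (0): row=0 col=0 char='s'
After 5 (k): row=0 col=0 char='s'
After 6 (w): row=0 col=6 char='f'
After 7 (j): row=1 col=6 char='u'
After 8 (b): row=1 col=5 char='s'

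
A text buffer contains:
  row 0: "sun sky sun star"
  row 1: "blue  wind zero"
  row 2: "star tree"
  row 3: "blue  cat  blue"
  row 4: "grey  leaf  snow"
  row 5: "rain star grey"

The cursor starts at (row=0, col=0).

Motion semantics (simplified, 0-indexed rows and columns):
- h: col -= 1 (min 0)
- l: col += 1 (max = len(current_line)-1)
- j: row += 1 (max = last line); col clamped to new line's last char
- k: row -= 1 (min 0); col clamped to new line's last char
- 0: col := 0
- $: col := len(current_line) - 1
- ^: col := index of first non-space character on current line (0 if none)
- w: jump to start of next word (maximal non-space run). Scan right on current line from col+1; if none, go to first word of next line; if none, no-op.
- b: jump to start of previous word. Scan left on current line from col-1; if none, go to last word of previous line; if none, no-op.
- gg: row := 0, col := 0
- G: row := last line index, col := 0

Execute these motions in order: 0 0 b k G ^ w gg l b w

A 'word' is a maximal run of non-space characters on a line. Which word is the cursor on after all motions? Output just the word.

Answer: sky

Derivation:
After 1 (0): row=0 col=0 char='s'
After 2 (0): row=0 col=0 char='s'
After 3 (b): row=0 col=0 char='s'
After 4 (k): row=0 col=0 char='s'
After 5 (G): row=5 col=0 char='r'
After 6 (^): row=5 col=0 char='r'
After 7 (w): row=5 col=5 char='s'
After 8 (gg): row=0 col=0 char='s'
After 9 (l): row=0 col=1 char='u'
After 10 (b): row=0 col=0 char='s'
After 11 (w): row=0 col=4 char='s'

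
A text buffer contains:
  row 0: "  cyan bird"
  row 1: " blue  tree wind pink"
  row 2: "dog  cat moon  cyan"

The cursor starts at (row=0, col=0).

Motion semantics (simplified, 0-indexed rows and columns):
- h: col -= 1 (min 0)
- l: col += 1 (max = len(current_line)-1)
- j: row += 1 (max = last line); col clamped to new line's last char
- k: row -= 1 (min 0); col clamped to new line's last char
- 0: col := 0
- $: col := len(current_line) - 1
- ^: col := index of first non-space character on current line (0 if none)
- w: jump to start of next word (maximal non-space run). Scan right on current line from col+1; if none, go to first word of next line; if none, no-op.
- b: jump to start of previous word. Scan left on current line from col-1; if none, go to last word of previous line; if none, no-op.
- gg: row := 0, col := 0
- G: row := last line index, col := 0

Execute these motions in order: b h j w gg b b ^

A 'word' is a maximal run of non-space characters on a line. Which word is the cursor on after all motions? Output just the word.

Answer: cyan

Derivation:
After 1 (b): row=0 col=0 char='_'
After 2 (h): row=0 col=0 char='_'
After 3 (j): row=1 col=0 char='_'
After 4 (w): row=1 col=1 char='b'
After 5 (gg): row=0 col=0 char='_'
After 6 (b): row=0 col=0 char='_'
After 7 (b): row=0 col=0 char='_'
After 8 (^): row=0 col=2 char='c'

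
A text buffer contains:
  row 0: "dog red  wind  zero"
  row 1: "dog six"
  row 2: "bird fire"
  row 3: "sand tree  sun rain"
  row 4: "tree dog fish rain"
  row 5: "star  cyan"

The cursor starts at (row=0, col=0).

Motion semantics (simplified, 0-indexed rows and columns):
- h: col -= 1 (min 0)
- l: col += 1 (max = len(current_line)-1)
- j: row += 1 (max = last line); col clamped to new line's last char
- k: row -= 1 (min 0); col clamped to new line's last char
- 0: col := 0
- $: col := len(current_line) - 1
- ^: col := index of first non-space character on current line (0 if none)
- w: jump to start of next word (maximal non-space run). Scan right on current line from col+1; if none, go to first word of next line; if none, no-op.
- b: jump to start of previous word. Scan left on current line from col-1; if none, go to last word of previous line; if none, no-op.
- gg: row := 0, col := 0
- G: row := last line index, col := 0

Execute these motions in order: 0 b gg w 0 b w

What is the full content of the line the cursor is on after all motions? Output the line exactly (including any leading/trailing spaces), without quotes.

After 1 (0): row=0 col=0 char='d'
After 2 (b): row=0 col=0 char='d'
After 3 (gg): row=0 col=0 char='d'
After 4 (w): row=0 col=4 char='r'
After 5 (0): row=0 col=0 char='d'
After 6 (b): row=0 col=0 char='d'
After 7 (w): row=0 col=4 char='r'

Answer: dog red  wind  zero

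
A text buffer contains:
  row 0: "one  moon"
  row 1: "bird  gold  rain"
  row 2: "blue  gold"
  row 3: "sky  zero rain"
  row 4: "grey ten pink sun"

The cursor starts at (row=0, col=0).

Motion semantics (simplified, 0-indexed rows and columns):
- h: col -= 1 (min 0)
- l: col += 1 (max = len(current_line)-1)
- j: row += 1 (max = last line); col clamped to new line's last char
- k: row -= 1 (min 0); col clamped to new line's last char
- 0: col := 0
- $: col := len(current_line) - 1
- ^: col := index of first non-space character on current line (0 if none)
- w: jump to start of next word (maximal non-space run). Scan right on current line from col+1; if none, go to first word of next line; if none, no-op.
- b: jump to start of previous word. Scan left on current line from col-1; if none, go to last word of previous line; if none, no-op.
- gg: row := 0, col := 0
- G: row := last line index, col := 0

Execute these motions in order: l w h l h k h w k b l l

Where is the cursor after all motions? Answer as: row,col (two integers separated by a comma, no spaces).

After 1 (l): row=0 col=1 char='n'
After 2 (w): row=0 col=5 char='m'
After 3 (h): row=0 col=4 char='_'
After 4 (l): row=0 col=5 char='m'
After 5 (h): row=0 col=4 char='_'
After 6 (k): row=0 col=4 char='_'
After 7 (h): row=0 col=3 char='_'
After 8 (w): row=0 col=5 char='m'
After 9 (k): row=0 col=5 char='m'
After 10 (b): row=0 col=0 char='o'
After 11 (l): row=0 col=1 char='n'
After 12 (l): row=0 col=2 char='e'

Answer: 0,2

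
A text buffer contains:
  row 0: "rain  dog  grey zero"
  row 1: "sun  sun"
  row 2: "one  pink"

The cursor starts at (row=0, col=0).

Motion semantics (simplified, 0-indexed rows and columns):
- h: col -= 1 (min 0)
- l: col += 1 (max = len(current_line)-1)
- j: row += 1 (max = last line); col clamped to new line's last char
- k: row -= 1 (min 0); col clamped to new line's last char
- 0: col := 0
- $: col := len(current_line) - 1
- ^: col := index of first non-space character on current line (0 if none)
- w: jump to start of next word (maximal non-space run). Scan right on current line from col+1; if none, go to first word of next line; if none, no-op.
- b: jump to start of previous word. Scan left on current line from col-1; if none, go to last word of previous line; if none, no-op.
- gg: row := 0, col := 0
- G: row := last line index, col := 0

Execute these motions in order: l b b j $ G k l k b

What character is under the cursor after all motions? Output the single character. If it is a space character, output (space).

Answer: r

Derivation:
After 1 (l): row=0 col=1 char='a'
After 2 (b): row=0 col=0 char='r'
After 3 (b): row=0 col=0 char='r'
After 4 (j): row=1 col=0 char='s'
After 5 ($): row=1 col=7 char='n'
After 6 (G): row=2 col=0 char='o'
After 7 (k): row=1 col=0 char='s'
After 8 (l): row=1 col=1 char='u'
After 9 (k): row=0 col=1 char='a'
After 10 (b): row=0 col=0 char='r'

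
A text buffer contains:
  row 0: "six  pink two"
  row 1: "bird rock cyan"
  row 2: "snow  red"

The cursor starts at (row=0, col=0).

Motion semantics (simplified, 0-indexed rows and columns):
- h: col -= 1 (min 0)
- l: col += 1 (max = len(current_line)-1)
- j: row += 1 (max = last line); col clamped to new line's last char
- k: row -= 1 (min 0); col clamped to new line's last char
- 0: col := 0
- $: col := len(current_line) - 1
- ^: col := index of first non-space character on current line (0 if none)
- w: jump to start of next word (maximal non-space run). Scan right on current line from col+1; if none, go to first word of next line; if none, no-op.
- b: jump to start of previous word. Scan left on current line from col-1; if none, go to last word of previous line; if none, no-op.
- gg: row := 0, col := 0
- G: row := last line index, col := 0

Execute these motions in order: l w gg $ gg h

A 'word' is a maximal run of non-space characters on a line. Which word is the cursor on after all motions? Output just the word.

Answer: six

Derivation:
After 1 (l): row=0 col=1 char='i'
After 2 (w): row=0 col=5 char='p'
After 3 (gg): row=0 col=0 char='s'
After 4 ($): row=0 col=12 char='o'
After 5 (gg): row=0 col=0 char='s'
After 6 (h): row=0 col=0 char='s'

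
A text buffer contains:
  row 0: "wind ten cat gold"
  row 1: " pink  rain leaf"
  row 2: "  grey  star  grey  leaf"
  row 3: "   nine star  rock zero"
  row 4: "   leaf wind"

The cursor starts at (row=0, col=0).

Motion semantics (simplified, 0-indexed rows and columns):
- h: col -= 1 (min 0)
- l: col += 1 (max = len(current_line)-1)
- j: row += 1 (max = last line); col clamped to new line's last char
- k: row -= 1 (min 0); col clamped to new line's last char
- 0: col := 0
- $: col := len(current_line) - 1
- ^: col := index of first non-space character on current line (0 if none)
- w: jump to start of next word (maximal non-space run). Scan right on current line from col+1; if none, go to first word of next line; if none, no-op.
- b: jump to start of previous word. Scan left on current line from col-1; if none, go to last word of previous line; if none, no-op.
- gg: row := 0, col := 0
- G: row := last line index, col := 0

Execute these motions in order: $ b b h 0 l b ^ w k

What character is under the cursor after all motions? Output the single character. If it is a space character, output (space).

After 1 ($): row=0 col=16 char='d'
After 2 (b): row=0 col=13 char='g'
After 3 (b): row=0 col=9 char='c'
After 4 (h): row=0 col=8 char='_'
After 5 (0): row=0 col=0 char='w'
After 6 (l): row=0 col=1 char='i'
After 7 (b): row=0 col=0 char='w'
After 8 (^): row=0 col=0 char='w'
After 9 (w): row=0 col=5 char='t'
After 10 (k): row=0 col=5 char='t'

Answer: t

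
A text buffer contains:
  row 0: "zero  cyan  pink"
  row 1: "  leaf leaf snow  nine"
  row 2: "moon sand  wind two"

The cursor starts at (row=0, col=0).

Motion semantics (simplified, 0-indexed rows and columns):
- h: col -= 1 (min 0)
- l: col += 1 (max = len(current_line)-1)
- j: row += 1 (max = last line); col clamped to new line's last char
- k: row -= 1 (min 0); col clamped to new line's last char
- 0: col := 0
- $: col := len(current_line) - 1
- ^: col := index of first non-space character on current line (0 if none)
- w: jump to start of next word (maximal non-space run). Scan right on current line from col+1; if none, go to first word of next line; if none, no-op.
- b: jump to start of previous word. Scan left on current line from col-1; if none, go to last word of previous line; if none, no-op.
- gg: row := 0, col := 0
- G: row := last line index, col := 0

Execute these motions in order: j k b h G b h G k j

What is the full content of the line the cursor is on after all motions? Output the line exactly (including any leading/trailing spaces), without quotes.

After 1 (j): row=1 col=0 char='_'
After 2 (k): row=0 col=0 char='z'
After 3 (b): row=0 col=0 char='z'
After 4 (h): row=0 col=0 char='z'
After 5 (G): row=2 col=0 char='m'
After 6 (b): row=1 col=18 char='n'
After 7 (h): row=1 col=17 char='_'
After 8 (G): row=2 col=0 char='m'
After 9 (k): row=1 col=0 char='_'
After 10 (j): row=2 col=0 char='m'

Answer: moon sand  wind two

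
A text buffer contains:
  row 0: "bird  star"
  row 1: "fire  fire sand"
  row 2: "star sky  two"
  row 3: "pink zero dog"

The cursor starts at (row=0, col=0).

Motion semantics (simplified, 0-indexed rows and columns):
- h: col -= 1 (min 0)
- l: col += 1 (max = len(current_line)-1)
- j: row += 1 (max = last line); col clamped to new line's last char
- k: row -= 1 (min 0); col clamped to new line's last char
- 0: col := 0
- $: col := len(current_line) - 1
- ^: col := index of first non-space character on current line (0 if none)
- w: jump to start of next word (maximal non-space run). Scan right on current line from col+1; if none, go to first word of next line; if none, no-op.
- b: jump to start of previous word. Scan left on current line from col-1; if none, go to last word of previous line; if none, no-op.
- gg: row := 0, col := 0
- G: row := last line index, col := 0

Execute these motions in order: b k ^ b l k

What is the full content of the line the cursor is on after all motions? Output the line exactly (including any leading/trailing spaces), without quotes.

After 1 (b): row=0 col=0 char='b'
After 2 (k): row=0 col=0 char='b'
After 3 (^): row=0 col=0 char='b'
After 4 (b): row=0 col=0 char='b'
After 5 (l): row=0 col=1 char='i'
After 6 (k): row=0 col=1 char='i'

Answer: bird  star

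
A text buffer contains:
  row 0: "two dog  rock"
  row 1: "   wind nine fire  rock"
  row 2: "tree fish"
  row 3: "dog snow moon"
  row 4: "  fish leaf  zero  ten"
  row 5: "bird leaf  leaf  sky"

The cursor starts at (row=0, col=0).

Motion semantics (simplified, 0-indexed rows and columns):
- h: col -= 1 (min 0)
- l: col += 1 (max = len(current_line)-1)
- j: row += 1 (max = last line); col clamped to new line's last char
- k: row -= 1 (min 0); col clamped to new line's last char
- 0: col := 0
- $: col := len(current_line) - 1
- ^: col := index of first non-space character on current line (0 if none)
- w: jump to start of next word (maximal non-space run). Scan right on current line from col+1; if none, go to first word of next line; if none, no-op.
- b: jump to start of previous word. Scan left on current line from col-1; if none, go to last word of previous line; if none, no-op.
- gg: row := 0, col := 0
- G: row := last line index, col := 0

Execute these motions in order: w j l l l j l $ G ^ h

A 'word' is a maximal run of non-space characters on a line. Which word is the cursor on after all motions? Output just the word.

After 1 (w): row=0 col=4 char='d'
After 2 (j): row=1 col=4 char='i'
After 3 (l): row=1 col=5 char='n'
After 4 (l): row=1 col=6 char='d'
After 5 (l): row=1 col=7 char='_'
After 6 (j): row=2 col=7 char='s'
After 7 (l): row=2 col=8 char='h'
After 8 ($): row=2 col=8 char='h'
After 9 (G): row=5 col=0 char='b'
After 10 (^): row=5 col=0 char='b'
After 11 (h): row=5 col=0 char='b'

Answer: bird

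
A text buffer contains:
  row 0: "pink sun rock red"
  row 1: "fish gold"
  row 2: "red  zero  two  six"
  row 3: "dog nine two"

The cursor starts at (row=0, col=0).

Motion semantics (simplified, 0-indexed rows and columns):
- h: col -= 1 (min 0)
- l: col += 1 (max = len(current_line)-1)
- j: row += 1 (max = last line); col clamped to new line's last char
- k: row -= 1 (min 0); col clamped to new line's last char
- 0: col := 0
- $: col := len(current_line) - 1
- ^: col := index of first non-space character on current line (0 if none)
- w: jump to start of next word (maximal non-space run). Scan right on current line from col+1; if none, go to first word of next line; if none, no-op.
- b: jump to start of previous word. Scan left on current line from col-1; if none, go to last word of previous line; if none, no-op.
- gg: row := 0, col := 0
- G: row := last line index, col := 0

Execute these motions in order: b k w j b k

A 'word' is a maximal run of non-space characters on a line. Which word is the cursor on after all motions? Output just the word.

After 1 (b): row=0 col=0 char='p'
After 2 (k): row=0 col=0 char='p'
After 3 (w): row=0 col=5 char='s'
After 4 (j): row=1 col=5 char='g'
After 5 (b): row=1 col=0 char='f'
After 6 (k): row=0 col=0 char='p'

Answer: pink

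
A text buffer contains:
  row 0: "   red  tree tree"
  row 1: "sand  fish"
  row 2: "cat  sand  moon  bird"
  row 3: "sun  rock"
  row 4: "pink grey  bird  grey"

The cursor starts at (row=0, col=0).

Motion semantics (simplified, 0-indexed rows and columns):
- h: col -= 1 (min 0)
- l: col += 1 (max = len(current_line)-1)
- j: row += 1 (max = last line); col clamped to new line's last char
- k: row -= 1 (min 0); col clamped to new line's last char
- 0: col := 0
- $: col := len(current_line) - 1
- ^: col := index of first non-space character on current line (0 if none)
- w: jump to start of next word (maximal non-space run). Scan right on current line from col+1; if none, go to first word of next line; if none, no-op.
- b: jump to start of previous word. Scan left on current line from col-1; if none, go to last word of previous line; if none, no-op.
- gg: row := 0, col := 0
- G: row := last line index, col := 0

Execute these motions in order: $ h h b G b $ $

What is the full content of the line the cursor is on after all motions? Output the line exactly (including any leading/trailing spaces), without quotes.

Answer: sun  rock

Derivation:
After 1 ($): row=0 col=16 char='e'
After 2 (h): row=0 col=15 char='e'
After 3 (h): row=0 col=14 char='r'
After 4 (b): row=0 col=13 char='t'
After 5 (G): row=4 col=0 char='p'
After 6 (b): row=3 col=5 char='r'
After 7 ($): row=3 col=8 char='k'
After 8 ($): row=3 col=8 char='k'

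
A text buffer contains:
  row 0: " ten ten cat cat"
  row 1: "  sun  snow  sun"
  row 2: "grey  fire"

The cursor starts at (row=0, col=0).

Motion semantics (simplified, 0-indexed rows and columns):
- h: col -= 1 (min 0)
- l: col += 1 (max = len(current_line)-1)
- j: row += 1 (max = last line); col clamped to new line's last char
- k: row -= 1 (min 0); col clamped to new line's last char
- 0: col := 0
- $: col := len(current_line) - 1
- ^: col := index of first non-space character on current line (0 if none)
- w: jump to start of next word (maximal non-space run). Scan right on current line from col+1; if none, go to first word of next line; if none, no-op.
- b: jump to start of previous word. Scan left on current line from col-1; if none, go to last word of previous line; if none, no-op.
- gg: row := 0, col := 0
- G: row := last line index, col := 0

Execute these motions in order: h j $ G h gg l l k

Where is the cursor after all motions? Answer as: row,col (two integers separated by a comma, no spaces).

After 1 (h): row=0 col=0 char='_'
After 2 (j): row=1 col=0 char='_'
After 3 ($): row=1 col=15 char='n'
After 4 (G): row=2 col=0 char='g'
After 5 (h): row=2 col=0 char='g'
After 6 (gg): row=0 col=0 char='_'
After 7 (l): row=0 col=1 char='t'
After 8 (l): row=0 col=2 char='e'
After 9 (k): row=0 col=2 char='e'

Answer: 0,2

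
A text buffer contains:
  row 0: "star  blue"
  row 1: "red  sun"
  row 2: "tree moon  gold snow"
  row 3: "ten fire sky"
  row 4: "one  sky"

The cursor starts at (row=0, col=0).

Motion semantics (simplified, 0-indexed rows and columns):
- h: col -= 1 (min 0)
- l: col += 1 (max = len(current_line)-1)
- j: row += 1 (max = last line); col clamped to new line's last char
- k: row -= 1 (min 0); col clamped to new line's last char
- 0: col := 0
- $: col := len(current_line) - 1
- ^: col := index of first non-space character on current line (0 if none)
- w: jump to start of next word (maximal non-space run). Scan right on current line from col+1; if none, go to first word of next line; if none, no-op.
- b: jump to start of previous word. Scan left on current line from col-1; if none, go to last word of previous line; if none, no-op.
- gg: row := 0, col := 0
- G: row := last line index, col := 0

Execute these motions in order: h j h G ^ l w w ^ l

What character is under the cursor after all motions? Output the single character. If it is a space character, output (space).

After 1 (h): row=0 col=0 char='s'
After 2 (j): row=1 col=0 char='r'
After 3 (h): row=1 col=0 char='r'
After 4 (G): row=4 col=0 char='o'
After 5 (^): row=4 col=0 char='o'
After 6 (l): row=4 col=1 char='n'
After 7 (w): row=4 col=5 char='s'
After 8 (w): row=4 col=5 char='s'
After 9 (^): row=4 col=0 char='o'
After 10 (l): row=4 col=1 char='n'

Answer: n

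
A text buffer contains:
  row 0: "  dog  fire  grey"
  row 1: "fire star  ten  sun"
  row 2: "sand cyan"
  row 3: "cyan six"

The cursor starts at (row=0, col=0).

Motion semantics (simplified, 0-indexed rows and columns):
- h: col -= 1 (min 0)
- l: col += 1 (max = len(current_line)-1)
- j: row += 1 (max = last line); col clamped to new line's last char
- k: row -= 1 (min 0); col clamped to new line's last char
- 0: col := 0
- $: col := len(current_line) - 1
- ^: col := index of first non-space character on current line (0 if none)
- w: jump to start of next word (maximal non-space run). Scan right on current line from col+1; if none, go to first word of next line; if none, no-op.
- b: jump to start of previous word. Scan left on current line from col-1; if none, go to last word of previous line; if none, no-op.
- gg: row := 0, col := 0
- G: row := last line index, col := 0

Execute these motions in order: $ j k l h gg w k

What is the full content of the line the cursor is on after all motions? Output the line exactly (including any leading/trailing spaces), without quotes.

Answer:   dog  fire  grey

Derivation:
After 1 ($): row=0 col=16 char='y'
After 2 (j): row=1 col=16 char='s'
After 3 (k): row=0 col=16 char='y'
After 4 (l): row=0 col=16 char='y'
After 5 (h): row=0 col=15 char='e'
After 6 (gg): row=0 col=0 char='_'
After 7 (w): row=0 col=2 char='d'
After 8 (k): row=0 col=2 char='d'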